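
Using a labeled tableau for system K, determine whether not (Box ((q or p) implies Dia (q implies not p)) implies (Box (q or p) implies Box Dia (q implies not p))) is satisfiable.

Unsatisfiable (every branch closes)

1. not (Box ((q or p) implies Dia (q implies not p)) implies (Box (q or p) implies Box Dia (q implies not p))), w0
2. Box ((q or p) implies Dia (q implies not p)), w0
3. not (Box (q or p) implies Box Dia (q implies not p)), w0
4. Box (q or p), w0
5. not Box Dia (q implies not p), w0
6. not Dia (q implies not p), w1
7. (q or p) implies Dia (q implies not p), w1
8. q or p, w1
9. Dia (q implies not p), w1
10. p, w1
11. q implies not p, w2
12. not (q implies not p), w2
13. q, w2
14. p, w2
15. not p, w2
Accessibility: w0Rw1, w1Rw2
Branch closes: p and not p both at w2.
Every branch closes; the branch above is one of them.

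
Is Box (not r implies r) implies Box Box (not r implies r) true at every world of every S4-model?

Tableau for the negation not (Box (not r implies r) implies Box Box (not r implies r)):
1. not (Box (not r implies r) implies Box Box (not r implies r)), w0
2. Box (not r implies r), w0   [neg-implies-rule on 1]
3. not Box Box (not r implies r), w0   [neg-implies-rule on 1]
4. not r implies r, w0   [Box-rule on 2 via w0Rw0]
5. r, w0   [implies-rule on 4 (branches; this branch)]
6. not Box (not r implies r), w1   [neg-Box-rule on 3: fresh world w1, w0Rw1]
7. not r implies r, w1   [Box-rule on 2 via w0Rw1]
8. r, w1   [implies-rule on 7 (branches; this branch)]
9. not (not r implies r), w2   [neg-Box-rule on 6: fresh world w2, w1Rw2]
10. not r, w2   [neg-implies-rule on 9]
11. not r implies r, w2   [Box-rule on 2 via w0Rw2]
12. r, w2   [implies-rule on 11 (branches; this branch)]
Accessibility: w0Rw0, w0Rw1, w0Rw2, w1Rw1, w1Rw2, w2Rw2
Branch closes: r and not r both at w2.
All branches of the negation close; one closing branch shown above.

Yes, valid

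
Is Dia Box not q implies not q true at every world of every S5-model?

Tableau for the negation not (Dia Box not q implies not q):
1. not (Dia Box not q implies not q), w0
2. Dia Box not q, w0
3. q, w0
4. Box not q, w1
5. not q, w0
Accessibility: w0Rw0, w0Rw1, w1Rw0, w1Rw1
Branch closes: q and not q both at w0.
All branches of the negation close; one closing branch shown above.

Valid in S5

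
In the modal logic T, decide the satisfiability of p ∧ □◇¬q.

1. p ∧ □◇¬q, 0
2. p, 0
3. □◇¬q, 0
4. ◇¬q, 0
5. ¬q, 1
6. ◇¬q, 1
7. ¬q, 2
Accessibility: 0R0, 0R1, 1R1, 1R2, 2R2

Satisfiable (open branch found)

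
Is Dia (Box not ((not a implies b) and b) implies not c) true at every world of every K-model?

Not valid

Tableau for the negation not Dia (Box not ((not a implies b) and b) implies not c):
1. not Dia (Box not ((not a implies b) and b) implies not c), w0
The negation has an open branch (countermodel exists).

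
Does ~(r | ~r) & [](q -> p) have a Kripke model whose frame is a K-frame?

1. ~(r | ~r) & [](q -> p), w0
2. ~(r | ~r), w0   [&-rule on 1]
3. [](q -> p), w0   [&-rule on 1]
4. ~r, w0   [~|-rule on 2]
5. r, w0   [~|-rule on 2]
Branch closes: r and ~r both at w0.
Every branch closes; the branch above is one of them.

Unsatisfiable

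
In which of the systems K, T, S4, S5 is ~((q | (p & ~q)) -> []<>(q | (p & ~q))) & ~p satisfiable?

S4-tableau for the formula:
1. ~((q | (p & ~q)) -> []<>(q | (p & ~q))) & ~p, w0
2. ~((q | (p & ~q)) -> []<>(q | (p & ~q))), w0
3. ~p, w0
4. q | (p & ~q), w0
5. ~[]<>(q | (p & ~q)), w0
6. q, w0
7. ~<>(q | (p & ~q)), w1
8. ~(q | (p & ~q)), w1
9. ~q, w1
10. ~(p & ~q), w1
11. ~p, w1
Accessibility: w0Rw0, w0Rw1, w1Rw1
Complete open branch: satisfiable in S4, hence also in K, T (this S4-model is also a K-model and a T-model).
S5-tableau for the formula:
1. ~((q | (p & ~q)) -> []<>(q | (p & ~q))) & ~p, w0
2. ~((q | (p & ~q)) -> []<>(q | (p & ~q))), w0
3. ~p, w0
4. q | (p & ~q), w0
5. ~[]<>(q | (p & ~q)), w0
6. q, w0
7. ~<>(q | (p & ~q)), w1
8. ~(q | (p & ~q)), w0
9. ~q, w0
10. ~(p & ~q), w0
Accessibility: w0Rw0, w0Rw1, w1Rw0, w1Rw1
Branch closes: q and ~q both at w0.
Every branch closes (one shown): unsatisfiable in S5.

K, T, S4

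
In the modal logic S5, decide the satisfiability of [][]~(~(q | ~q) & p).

Satisfiable (open branch found)

1. [][]~(~(q | ~q) & p), 0
2. []~(~(q | ~q) & p), 0
3. ~(~(q | ~q) & p), 0
4. ~p, 0
Accessibility: 0R0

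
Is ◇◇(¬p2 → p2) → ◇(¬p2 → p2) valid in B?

No, not valid

Tableau for the negation ¬(◇◇(¬p2 → p2) → ◇(¬p2 → p2)):
1. ¬(◇◇(¬p2 → p2) → ◇(¬p2 → p2)), u
2. ◇◇(¬p2 → p2), u   [¬→-rule on 1]
3. ¬◇(¬p2 → p2), u   [¬→-rule on 1]
4. ¬(¬p2 → p2), u   [¬◇-rule on 3 via uRu]
5. ¬p2, u   [¬→-rule on 4]
6. ◇(¬p2 → p2), v   [◇-rule on 2: fresh world v, uRv]
7. ¬(¬p2 → p2), v   [¬◇-rule on 3 via uRv]
8. ¬p2, v   [¬→-rule on 7]
9. ¬p2 → p2, w   [◇-rule on 6: fresh world w, vRw]
10. p2, w   [→-rule on 9 (branches; this branch)]
Accessibility: uRu, uRv, vRu, vRv, vRw, wRv, wRw
The negation has an open branch (countermodel exists).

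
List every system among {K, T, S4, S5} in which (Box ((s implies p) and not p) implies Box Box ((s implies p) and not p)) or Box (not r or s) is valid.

S4, S5

T-tableau for the negation not ((Box ((s implies p) and not p) implies Box Box ((s implies p) and not p)) or Box (not r or s)):
1. not ((Box ((s implies p) and not p) implies Box Box ((s implies p) and not p)) or Box (not r or s)), w0
2. not (Box ((s implies p) and not p) implies Box Box ((s implies p) and not p)), w0   [neg-or-rule on 1]
3. not Box (not r or s), w0   [neg-or-rule on 1]
4. Box ((s implies p) and not p), w0   [neg-implies-rule on 2]
5. not Box Box ((s implies p) and not p), w0   [neg-implies-rule on 2]
6. (s implies p) and not p, w0   [Box-rule on 4 via w0Rw0]
7. s implies p, w0   [and-rule on 6]
8. not p, w0   [and-rule on 6]
9. not s, w0   [implies-rule on 7 (branches; this branch)]
10. not (not r or s), w1   [neg-Box-rule on 3: fresh world w1, w0Rw1]
11. r, w1   [neg-or-rule on 10]
12. not s, w1   [neg-or-rule on 10]
13. (s implies p) and not p, w1   [Box-rule on 4 via w0Rw1]
14. s implies p, w1   [and-rule on 13]
15. not p, w1   [and-rule on 13]
16. not Box ((s implies p) and not p), w2   [neg-Box-rule on 5: fresh world w2, w0Rw2]
17. (s implies p) and not p, w2   [Box-rule on 4 via w0Rw2]
18. s implies p, w2   [and-rule on 17]
19. not p, w2   [and-rule on 17]
20. not s, w2   [implies-rule on 18 (branches; this branch)]
21. not ((s implies p) and not p), w3   [neg-Box-rule on 16: fresh world w3, w2Rw3]
22. p, w3   [neg-and-rule on 21 (branches; this branch)]
Accessibility: w0Rw0, w0Rw1, w0Rw2, w1Rw1, w2Rw2, w2Rw3, w3Rw3
Complete open branch: countermodel on a T-frame, so not valid in T, nor in K (the same frame is also a K-frame).
S4-tableau for the negation not ((Box ((s implies p) and not p) implies Box Box ((s implies p) and not p)) or Box (not r or s)):
1. not ((Box ((s implies p) and not p) implies Box Box ((s implies p) and not p)) or Box (not r or s)), w0
2. not (Box ((s implies p) and not p) implies Box Box ((s implies p) and not p)), w0   [neg-or-rule on 1]
3. not Box (not r or s), w0   [neg-or-rule on 1]
4. Box ((s implies p) and not p), w0   [neg-implies-rule on 2]
5. not Box Box ((s implies p) and not p), w0   [neg-implies-rule on 2]
6. (s implies p) and not p, w0   [Box-rule on 4 via w0Rw0]
7. s implies p, w0   [and-rule on 6]
8. not p, w0   [and-rule on 6]
9. not s, w0   [implies-rule on 7 (branches; this branch)]
10. not (not r or s), w1   [neg-Box-rule on 3: fresh world w1, w0Rw1]
11. r, w1   [neg-or-rule on 10]
12. not s, w1   [neg-or-rule on 10]
13. (s implies p) and not p, w1   [Box-rule on 4 via w0Rw1]
14. s implies p, w1   [and-rule on 13]
15. not p, w1   [and-rule on 13]
16. not Box ((s implies p) and not p), w2   [neg-Box-rule on 5: fresh world w2, w0Rw2]
17. (s implies p) and not p, w2   [Box-rule on 4 via w0Rw2]
18. s implies p, w2   [and-rule on 17]
19. not p, w2   [and-rule on 17]
20. not s, w2   [implies-rule on 18 (branches; this branch)]
21. not ((s implies p) and not p), w3   [neg-Box-rule on 16: fresh world w3, w2Rw3]
22. (s implies p) and not p, w3   [Box-rule on 4 via w0Rw3]
23. s implies p, w3   [and-rule on 22]
24. not p, w3   [and-rule on 22]
25. not (s implies p), w3   [neg-and-rule on 21 (branches; this branch)]
26. s, w3   [neg-implies-rule on 25]
27. p, w3   [implies-rule on 23 (branches; this branch)]
Accessibility: w0Rw0, w0Rw1, w0Rw2, w0Rw3, w1Rw1, w2Rw2, w2Rw3, w3Rw3
Branch closes: p and not p both at w3.
Every branch closes (one shown): valid in S4, hence also in S5 (every theorem of S4 is a theorem of S5).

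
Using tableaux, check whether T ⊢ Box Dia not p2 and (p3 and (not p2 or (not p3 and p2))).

No, not valid

Tableau for the negation not (Box Dia not p2 and (p3 and (not p2 or (not p3 and p2)))):
1. not (Box Dia not p2 and (p3 and (not p2 or (not p3 and p2)))), 0
2. not (p3 and (not p2 or (not p3 and p2))), 0
3. not (not p2 or (not p3 and p2)), 0
4. p2, 0
5. not (not p3 and p2), 0
6. p3, 0
Accessibility: 0R0
The negation has an open branch (countermodel exists).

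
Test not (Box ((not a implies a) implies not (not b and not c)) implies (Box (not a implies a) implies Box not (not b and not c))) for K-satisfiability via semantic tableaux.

Unsatisfiable (every branch closes)

1. not (Box ((not a implies a) implies not (not b and not c)) implies (Box (not a implies a) implies Box not (not b and not c))), 0
2. Box ((not a implies a) implies not (not b and not c)), 0   [neg-implies-rule on 1]
3. not (Box (not a implies a) implies Box not (not b and not c)), 0   [neg-implies-rule on 1]
4. Box (not a implies a), 0   [neg-implies-rule on 3]
5. not Box not (not b and not c), 0   [neg-implies-rule on 3]
6. not b and not c, 1   [neg-Box-rule on 5: fresh world 1, 0R1]
7. not b, 1   [and-rule on 6]
8. not c, 1   [and-rule on 6]
9. (not a implies a) implies not (not b and not c), 1   [Box-rule on 2 via 0R1]
10. not a implies a, 1   [Box-rule on 4 via 0R1]
11. not (not b and not c), 1   [implies-rule on 9 (branches; this branch)]
12. a, 1   [implies-rule on 10 (branches; this branch)]
13. c, 1   [neg-and-rule on 11 (branches; this branch)]
Accessibility: 0R1
Branch closes: c and not c both at 1.
(One branch shown.) All branches close.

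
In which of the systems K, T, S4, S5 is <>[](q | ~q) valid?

K-tableau for the negation ~<>[](q | ~q):
1. ~<>[](q | ~q), u
Complete open branch: countermodel on a K-frame, so not valid in K.
T-tableau for the negation ~<>[](q | ~q):
1. ~<>[](q | ~q), u
2. ~[](q | ~q), u
3. ~(q | ~q), v
4. ~q, v
5. q, v
Accessibility: uRu, uRv, vRv
Branch closes: q and ~q both at v.
Every branch closes (one shown): valid in T, hence also in S4, S5 (every theorem of T is a theorem of S4 and S5).

T, S4, S5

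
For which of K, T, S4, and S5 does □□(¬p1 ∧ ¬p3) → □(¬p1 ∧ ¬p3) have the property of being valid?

K-tableau for the negation ¬(□□(¬p1 ∧ ¬p3) → □(¬p1 ∧ ¬p3)):
1. ¬(□□(¬p1 ∧ ¬p3) → □(¬p1 ∧ ¬p3)), u
2. □□(¬p1 ∧ ¬p3), u
3. ¬□(¬p1 ∧ ¬p3), u
4. ¬(¬p1 ∧ ¬p3), v
5. □(¬p1 ∧ ¬p3), v
6. p3, v
Accessibility: uRv
Complete open branch: countermodel on a K-frame, so not valid in K.
T-tableau for the negation ¬(□□(¬p1 ∧ ¬p3) → □(¬p1 ∧ ¬p3)):
1. ¬(□□(¬p1 ∧ ¬p3) → □(¬p1 ∧ ¬p3)), u
2. □□(¬p1 ∧ ¬p3), u
3. ¬□(¬p1 ∧ ¬p3), u
4. □(¬p1 ∧ ¬p3), u
5. ¬p1 ∧ ¬p3, u
6. ¬p1, u
7. ¬p3, u
8. ¬(¬p1 ∧ ¬p3), v
9. □(¬p1 ∧ ¬p3), v
10. ¬p1 ∧ ¬p3, v
11. ¬p1, v
12. ¬p3, v
13. p3, v
Accessibility: uRu, uRv, vRv
Branch closes: p3 and ¬p3 both at v.
Every branch closes (one shown): valid in T, hence also in S4, S5 (every theorem of T is a theorem of S4 and S5).

T, S4, S5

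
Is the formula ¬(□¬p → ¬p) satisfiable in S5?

1. ¬(□¬p → ¬p), u
2. □¬p, u
3. p, u
4. ¬p, u
Accessibility: uRu
Branch closes: p and ¬p both at u.
(One branch shown.) All branches close.

No, unsatisfiable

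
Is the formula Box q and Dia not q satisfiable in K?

Unsatisfiable (every branch closes)

1. Box q and Dia not q, w0
2. Box q, w0   [and-rule on 1]
3. Dia not q, w0   [and-rule on 1]
4. not q, w1   [Dia-rule on 3: fresh world w1, w0Rw1]
5. q, w1   [Box-rule on 2 via w0Rw1]
Accessibility: w0Rw1
Branch closes: q and not q both at w1.
Every branch closes; the branch above is one of them.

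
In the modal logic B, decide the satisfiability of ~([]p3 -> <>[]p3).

1. ~([]p3 -> <>[]p3), u
2. []p3, u
3. ~<>[]p3, u
4. p3, u
5. ~[]p3, u
6. ~p3, v
7. p3, v
Accessibility: uRu, uRv, vRu, vRv
Branch closes: p3 and ~p3 both at v.
(One branch shown.) All branches close.

No, unsatisfiable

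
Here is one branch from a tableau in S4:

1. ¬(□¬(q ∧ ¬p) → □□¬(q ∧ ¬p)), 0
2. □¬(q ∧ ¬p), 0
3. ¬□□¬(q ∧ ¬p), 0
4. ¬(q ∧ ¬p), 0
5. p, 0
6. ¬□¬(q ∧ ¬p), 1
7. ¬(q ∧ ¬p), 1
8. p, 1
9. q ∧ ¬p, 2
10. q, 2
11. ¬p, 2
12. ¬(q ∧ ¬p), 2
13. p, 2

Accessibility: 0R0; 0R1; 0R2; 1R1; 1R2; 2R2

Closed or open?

Both p and ¬p appear at 2.

Yes, closed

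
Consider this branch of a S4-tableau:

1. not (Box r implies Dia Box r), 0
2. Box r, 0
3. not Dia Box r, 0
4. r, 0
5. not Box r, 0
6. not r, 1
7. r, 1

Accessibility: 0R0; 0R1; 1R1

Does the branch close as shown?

Closed

Both r and not r appear at 1.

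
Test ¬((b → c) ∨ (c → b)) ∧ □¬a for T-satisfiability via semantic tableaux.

1. ¬((b → c) ∨ (c → b)) ∧ □¬a, u
2. ¬((b → c) ∨ (c → b)), u   [∧-rule on 1]
3. □¬a, u   [∧-rule on 1]
4. ¬(b → c), u   [¬∨-rule on 2]
5. ¬(c → b), u   [¬∨-rule on 2]
6. b, u   [¬→-rule on 4]
7. ¬c, u   [¬→-rule on 4]
8. c, u   [¬→-rule on 5]
9. ¬b, u   [¬→-rule on 5]
Accessibility: uRu
Branch closes: c and ¬c both at u.
(One branch shown.) All branches close.

No, unsatisfiable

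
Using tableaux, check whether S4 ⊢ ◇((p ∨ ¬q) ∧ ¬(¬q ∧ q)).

Tableau for the negation ¬◇((p ∨ ¬q) ∧ ¬(¬q ∧ q)):
1. ¬◇((p ∨ ¬q) ∧ ¬(¬q ∧ q)), 0
2. ¬((p ∨ ¬q) ∧ ¬(¬q ∧ q)), 0
3. ¬(p ∨ ¬q), 0
4. ¬p, 0
5. q, 0
Accessibility: 0R0
The negation has an open branch (countermodel exists).

No, not valid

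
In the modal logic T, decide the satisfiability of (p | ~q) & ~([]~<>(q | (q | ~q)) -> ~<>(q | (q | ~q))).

1. (p | ~q) & ~([]~<>(q | (q | ~q)) -> ~<>(q | (q | ~q))), u
2. p | ~q, u
3. ~([]~<>(q | (q | ~q)) -> ~<>(q | (q | ~q))), u
4. []~<>(q | (q | ~q)), u
5. <>(q | (q | ~q)), u
6. ~<>(q | (q | ~q)), u
7. ~(q | (q | ~q)), u
8. ~q, u
9. ~(q | ~q), u
10. q, u
Accessibility: uRu
Branch closes: q and ~q both at u.
All branches of the tableau close; one closing branch shown above.

Unsatisfiable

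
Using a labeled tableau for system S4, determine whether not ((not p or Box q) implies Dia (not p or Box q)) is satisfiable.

1. not ((not p or Box q) implies Dia (not p or Box q)), w0
2. not p or Box q, w0
3. not Dia (not p or Box q), w0
4. not (not p or Box q), w0
5. p, w0
6. not Box q, w0
7. Box q, w0
8. q, w0
9. not q, w1
10. not (not p or Box q), w1
11. p, w1
12. not Box q, w1
13. q, w1
Accessibility: w0Rw0, w0Rw1, w1Rw1
Branch closes: q and not q both at w1.
(One branch shown.) All branches close.

Unsatisfiable (every branch closes)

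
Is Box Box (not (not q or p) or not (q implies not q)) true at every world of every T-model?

No, not valid

Tableau for the negation not Box Box (not (not q or p) or not (q implies not q)):
1. not Box Box (not (not q or p) or not (q implies not q)), 0
2. not Box (not (not q or p) or not (q implies not q)), 1
3. not (not (not q or p) or not (q implies not q)), 2
4. not q or p, 2
5. q implies not q, 2
6. p, 2
7. not q, 2
Accessibility: 0R0, 0R1, 1R1, 1R2, 2R2
The negation has an open branch (countermodel exists).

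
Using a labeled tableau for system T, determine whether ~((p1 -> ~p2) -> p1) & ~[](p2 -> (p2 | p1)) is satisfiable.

1. ~((p1 -> ~p2) -> p1) & ~[](p2 -> (p2 | p1)), 0
2. ~((p1 -> ~p2) -> p1), 0   [&-rule on 1]
3. ~[](p2 -> (p2 | p1)), 0   [&-rule on 1]
4. p1 -> ~p2, 0   [~->-rule on 2]
5. ~p1, 0   [~->-rule on 2]
6. ~p2, 0   [->-rule on 4 (branches; this branch)]
7. ~(p2 -> (p2 | p1)), 1   [~[]-rule on 3: fresh world 1, 0R1]
8. p2, 1   [~->-rule on 7]
9. ~(p2 | p1), 1   [~->-rule on 7]
10. ~p2, 1   [~|-rule on 9]
11. ~p1, 1   [~|-rule on 9]
Accessibility: 0R0, 0R1, 1R1
Branch closes: p2 and ~p2 both at 1.
(One branch shown.) All branches close.

Unsatisfiable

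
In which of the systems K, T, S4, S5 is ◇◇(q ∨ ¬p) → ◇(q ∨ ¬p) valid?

T-tableau for the negation ¬(◇◇(q ∨ ¬p) → ◇(q ∨ ¬p)):
1. ¬(◇◇(q ∨ ¬p) → ◇(q ∨ ¬p)), w0
2. ◇◇(q ∨ ¬p), w0
3. ¬◇(q ∨ ¬p), w0
4. ¬(q ∨ ¬p), w0
5. ¬q, w0
6. p, w0
7. ◇(q ∨ ¬p), w1
8. ¬(q ∨ ¬p), w1
9. ¬q, w1
10. p, w1
11. q ∨ ¬p, w2
12. ¬p, w2
Accessibility: w0Rw0, w0Rw1, w1Rw1, w1Rw2, w2Rw2
Complete open branch: countermodel on a T-frame, so not valid in T, nor in K (the same frame is also a K-frame).
S4-tableau for the negation ¬(◇◇(q ∨ ¬p) → ◇(q ∨ ¬p)):
1. ¬(◇◇(q ∨ ¬p) → ◇(q ∨ ¬p)), w0
2. ◇◇(q ∨ ¬p), w0
3. ¬◇(q ∨ ¬p), w0
4. ¬(q ∨ ¬p), w0
5. ¬q, w0
6. p, w0
7. ◇(q ∨ ¬p), w1
8. ¬(q ∨ ¬p), w1
9. ¬q, w1
10. p, w1
11. q ∨ ¬p, w2
12. ¬(q ∨ ¬p), w2
13. ¬q, w2
14. p, w2
15. ¬p, w2
Accessibility: w0Rw0, w0Rw1, w0Rw2, w1Rw1, w1Rw2, w2Rw2
Branch closes: p and ¬p both at w2.
Every branch closes (one shown): valid in S4, hence also in S5 (every theorem of S4 is a theorem of S5).

S4, S5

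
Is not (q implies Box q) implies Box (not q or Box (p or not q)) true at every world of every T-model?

Tableau for the negation not (not (q implies Box q) implies Box (not q or Box (p or not q))):
1. not (not (q implies Box q) implies Box (not q or Box (p or not q))), w0
2. not (q implies Box q), w0
3. not Box (not q or Box (p or not q)), w0
4. q, w0
5. not Box q, w0
6. not (not q or Box (p or not q)), w1
7. q, w1
8. not Box (p or not q), w1
9. not q, w2
10. not (p or not q), w3
11. not p, w3
12. q, w3
Accessibility: w0Rw0, w0Rw1, w0Rw2, w1Rw1, w1Rw3, w2Rw2, w3Rw3
The negation has an open branch (countermodel exists).

No, not valid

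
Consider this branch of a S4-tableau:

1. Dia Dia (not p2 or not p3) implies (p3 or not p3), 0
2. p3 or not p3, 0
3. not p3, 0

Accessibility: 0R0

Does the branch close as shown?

Open

No world carries both an atom and its negation.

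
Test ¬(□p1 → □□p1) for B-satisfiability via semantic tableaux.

1. ¬(□p1 → □□p1), u
2. □p1, u
3. ¬□□p1, u
4. p1, u
5. ¬□p1, v
6. p1, v
7. ¬p1, w
Accessibility: uRu, uRv, vRu, vRv, vRw, wRv, wRw

Satisfiable (open branch found)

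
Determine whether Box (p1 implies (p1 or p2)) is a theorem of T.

Valid in T

Tableau for the negation not Box (p1 implies (p1 or p2)):
1. not Box (p1 implies (p1 or p2)), w0
2. not (p1 implies (p1 or p2)), w1
3. p1, w1
4. not (p1 or p2), w1
5. not p1, w1
6. not p2, w1
Accessibility: w0Rw0, w0Rw1, w1Rw1
Branch closes: p1 and not p1 both at w1.
Every branch of the negation's tableau closes; the branch above is one of them.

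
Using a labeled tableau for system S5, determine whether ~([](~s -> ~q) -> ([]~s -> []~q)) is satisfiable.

No, unsatisfiable

1. ~([](~s -> ~q) -> ([]~s -> []~q)), w0
2. [](~s -> ~q), w0
3. ~([]~s -> []~q), w0
4. []~s, w0
5. ~[]~q, w0
6. ~s -> ~q, w0
7. ~s, w0
8. ~q, w0
9. q, w1
10. ~s -> ~q, w1
11. ~s, w1
12. ~q, w1
Accessibility: w0Rw0, w0Rw1, w1Rw0, w1Rw1
Branch closes: q and ~q both at w1.
Every branch closes; the branch above is one of them.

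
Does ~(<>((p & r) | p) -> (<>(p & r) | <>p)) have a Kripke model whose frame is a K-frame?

1. ~(<>((p & r) | p) -> (<>(p & r) | <>p)), 0
2. <>((p & r) | p), 0   [~->-rule on 1]
3. ~(<>(p & r) | <>p), 0   [~->-rule on 1]
4. ~<>(p & r), 0   [~|-rule on 3]
5. ~<>p, 0   [~|-rule on 3]
6. (p & r) | p, 1   [<>-rule on 2: fresh world 1, 0R1]
7. ~(p & r), 1   [~<>-rule on 4 via 0R1]
8. ~p, 1   [~<>-rule on 5 via 0R1]
9. p & r, 1   [|-rule on 6 (branches; this branch)]
10. p, 1   [&-rule on 9]
11. r, 1   [&-rule on 9]
Accessibility: 0R1
Branch closes: p and ~p both at 1.
Every branch closes; the branch above is one of them.

Unsatisfiable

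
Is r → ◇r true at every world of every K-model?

Tableau for the negation ¬(r → ◇r):
1. ¬(r → ◇r), 0
2. r, 0   [¬→-rule on 1]
3. ¬◇r, 0   [¬→-rule on 1]
The negation has an open branch (countermodel exists).

No, not valid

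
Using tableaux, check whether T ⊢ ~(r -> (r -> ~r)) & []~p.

Not valid

Tableau for the negation ~(~(r -> (r -> ~r)) & []~p):
1. ~(~(r -> (r -> ~r)) & []~p), 0
2. ~[]~p, 0   [~&-rule on 1 (branches; this branch)]
3. p, 1   [~[]-rule on 2: fresh world 1, 0R1]
Accessibility: 0R0, 0R1, 1R1
The negation has an open branch (countermodel exists).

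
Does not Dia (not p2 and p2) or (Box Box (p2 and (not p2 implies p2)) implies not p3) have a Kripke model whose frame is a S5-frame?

Yes, satisfiable

1. not Dia (not p2 and p2) or (Box Box (p2 and (not p2 implies p2)) implies not p3), u
2. Box Box (p2 and (not p2 implies p2)) implies not p3, u
3. not p3, u
Accessibility: uRu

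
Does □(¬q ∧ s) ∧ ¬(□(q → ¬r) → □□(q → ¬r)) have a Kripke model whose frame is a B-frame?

Satisfiable

1. □(¬q ∧ s) ∧ ¬(□(q → ¬r) → □□(q → ¬r)), u
2. □(¬q ∧ s), u
3. ¬(□(q → ¬r) → □□(q → ¬r)), u
4. □(q → ¬r), u
5. ¬□□(q → ¬r), u
6. ¬q ∧ s, u
7. ¬q, u
8. s, u
9. q → ¬r, u
10. ¬r, u
11. ¬□(q → ¬r), v
12. ¬q ∧ s, v
13. ¬q, v
14. s, v
15. q → ¬r, v
16. ¬r, v
17. ¬(q → ¬r), w
18. q, w
19. r, w
Accessibility: uRu, uRv, vRu, vRv, vRw, wRv, wRw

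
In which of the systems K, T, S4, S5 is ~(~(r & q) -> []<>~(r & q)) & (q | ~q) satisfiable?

S4-tableau for the formula:
1. ~(~(r & q) -> []<>~(r & q)) & (q | ~q), u
2. ~(~(r & q) -> []<>~(r & q)), u
3. q | ~q, u
4. ~(r & q), u
5. ~[]<>~(r & q), u
6. ~q, u
7. ~<>~(r & q), v
8. r & q, v
9. r, v
10. q, v
Accessibility: uRu, uRv, vRv
Complete open branch: satisfiable in S4, hence also in K, T (this S4-model is also a K-model and a T-model).
S5-tableau for the formula:
1. ~(~(r & q) -> []<>~(r & q)) & (q | ~q), u
2. ~(~(r & q) -> []<>~(r & q)), u
3. q | ~q, u
4. ~(r & q), u
5. ~[]<>~(r & q), u
6. ~q, u
7. ~<>~(r & q), v
8. r & q, u
9. r, u
10. q, u
Accessibility: uRu, uRv, vRu, vRv
Branch closes: q and ~q both at u.
Every branch closes (one shown): unsatisfiable in S5.

K, T, S4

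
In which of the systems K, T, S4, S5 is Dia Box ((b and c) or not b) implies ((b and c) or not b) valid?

S5

S5-tableau for the negation not (Dia Box ((b and c) or not b) implies ((b and c) or not b)):
1. not (Dia Box ((b and c) or not b) implies ((b and c) or not b)), 0
2. Dia Box ((b and c) or not b), 0
3. not ((b and c) or not b), 0
4. not (b and c), 0
5. b, 0
6. not c, 0
7. Box ((b and c) or not b), 1
8. (b and c) or not b, 0
9. (b and c) or not b, 1
10. b and c, 0
11. c, 0
Accessibility: 0R0, 0R1, 1R0, 1R1
Branch closes: c and not c both at 0.
Every branch closes (one shown): valid in S5.
S4-tableau for the negation not (Dia Box ((b and c) or not b) implies ((b and c) or not b)):
1. not (Dia Box ((b and c) or not b) implies ((b and c) or not b)), 0
2. Dia Box ((b and c) or not b), 0
3. not ((b and c) or not b), 0
4. not (b and c), 0
5. b, 0
6. not c, 0
7. Box ((b and c) or not b), 1
8. (b and c) or not b, 1
9. not b, 1
Accessibility: 0R0, 0R1, 1R1
Complete open branch: countermodel on an S4-frame, so not valid in S4, nor in K, T (the same frame is also a K-frame and a T-frame).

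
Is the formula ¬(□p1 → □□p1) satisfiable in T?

Satisfiable (open branch found)

1. ¬(□p1 → □□p1), w0
2. □p1, w0   [¬→-rule on 1]
3. ¬□□p1, w0   [¬→-rule on 1]
4. p1, w0   [□-rule on 2 via w0Rw0]
5. ¬□p1, w1   [¬□-rule on 3: fresh world w1, w0Rw1]
6. p1, w1   [□-rule on 2 via w0Rw1]
7. ¬p1, w2   [¬□-rule on 5: fresh world w2, w1Rw2]
Accessibility: w0Rw0, w0Rw1, w1Rw1, w1Rw2, w2Rw2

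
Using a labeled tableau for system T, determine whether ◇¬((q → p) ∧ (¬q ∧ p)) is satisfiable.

Satisfiable

1. ◇¬((q → p) ∧ (¬q ∧ p)), u
2. ¬((q → p) ∧ (¬q ∧ p)), v   [◇-rule on 1: fresh world v, uRv]
3. ¬(¬q ∧ p), v   [¬∧-rule on 2 (branches; this branch)]
4. ¬p, v   [¬∧-rule on 3 (branches; this branch)]
Accessibility: uRu, uRv, vRv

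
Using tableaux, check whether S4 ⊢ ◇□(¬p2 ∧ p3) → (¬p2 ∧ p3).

No, not valid

Tableau for the negation ¬(◇□(¬p2 ∧ p3) → (¬p2 ∧ p3)):
1. ¬(◇□(¬p2 ∧ p3) → (¬p2 ∧ p3)), w0
2. ◇□(¬p2 ∧ p3), w0
3. ¬(¬p2 ∧ p3), w0
4. ¬p3, w0
5. □(¬p2 ∧ p3), w1
6. ¬p2 ∧ p3, w1
7. ¬p2, w1
8. p3, w1
Accessibility: w0Rw0, w0Rw1, w1Rw1
The negation has an open branch (countermodel exists).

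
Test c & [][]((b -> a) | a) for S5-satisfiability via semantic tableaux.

Satisfiable

1. c & [][]((b -> a) | a), w0
2. c, w0
3. [][]((b -> a) | a), w0
4. []((b -> a) | a), w0
5. (b -> a) | a, w0
6. a, w0
Accessibility: w0Rw0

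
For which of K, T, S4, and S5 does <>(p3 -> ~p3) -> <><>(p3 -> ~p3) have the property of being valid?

K-tableau for the negation ~(<>(p3 -> ~p3) -> <><>(p3 -> ~p3)):
1. ~(<>(p3 -> ~p3) -> <><>(p3 -> ~p3)), 0
2. <>(p3 -> ~p3), 0   [~->-rule on 1]
3. ~<><>(p3 -> ~p3), 0   [~->-rule on 1]
4. p3 -> ~p3, 1   [<>-rule on 2: fresh world 1, 0R1]
5. ~<>(p3 -> ~p3), 1   [~<>-rule on 3 via 0R1]
6. ~p3, 1   [->-rule on 4 (branches; this branch)]
Accessibility: 0R1
Complete open branch: countermodel on a K-frame, so not valid in K.
T-tableau for the negation ~(<>(p3 -> ~p3) -> <><>(p3 -> ~p3)):
1. ~(<>(p3 -> ~p3) -> <><>(p3 -> ~p3)), 0
2. <>(p3 -> ~p3), 0   [~->-rule on 1]
3. ~<><>(p3 -> ~p3), 0   [~->-rule on 1]
4. ~<>(p3 -> ~p3), 0   [~<>-rule on 3 via 0R0]
5. ~(p3 -> ~p3), 0   [~<>-rule on 4 via 0R0]
6. p3, 0   [~->-rule on 5]
7. p3 -> ~p3, 1   [<>-rule on 2: fresh world 1, 0R1]
8. ~<>(p3 -> ~p3), 1   [~<>-rule on 3 via 0R1]
9. ~(p3 -> ~p3), 1   [~<>-rule on 4 via 0R1]
10. p3, 1   [~->-rule on 9]
11. ~p3, 1   [->-rule on 7 (branches; this branch)]
Accessibility: 0R0, 0R1, 1R1
Branch closes: p3 and ~p3 both at 1.
Every branch closes (one shown): valid in T, hence also in S4, S5 (every theorem of T is a theorem of S4 and S5).

T, S4, S5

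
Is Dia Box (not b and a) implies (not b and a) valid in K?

Tableau for the negation not (Dia Box (not b and a) implies (not b and a)):
1. not (Dia Box (not b and a) implies (not b and a)), u
2. Dia Box (not b and a), u
3. not (not b and a), u
4. not a, u
5. Box (not b and a), v
Accessibility: uRv
The negation has an open branch (countermodel exists).

Invalid (countermodel exists)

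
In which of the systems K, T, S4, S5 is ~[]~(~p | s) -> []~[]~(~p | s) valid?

S5

S5-tableau for the negation ~(~[]~(~p | s) -> []~[]~(~p | s)):
1. ~(~[]~(~p | s) -> []~[]~(~p | s)), u
2. ~[]~(~p | s), u   [~->-rule on 1]
3. ~[]~[]~(~p | s), u   [~->-rule on 1]
4. ~p | s, v   [~[]-rule on 2: fresh world v, uRv]
5. s, v   [|-rule on 4 (branches; this branch)]
6. []~(~p | s), w   [~[]-rule on 3: fresh world w, uRw]
7. ~(~p | s), u   [[]-rule on 6 via wRu]
8. p, u   [~|-rule on 7]
9. ~s, u   [~|-rule on 7]
10. ~(~p | s), v   [[]-rule on 6 via wRv]
11. p, v   [~|-rule on 10]
12. ~s, v   [~|-rule on 10]
Accessibility: uRu, uRv, uRw, vRu, vRv, vRw, wRu, wRv, wRw
Branch closes: s and ~s both at v.
Every branch closes (one shown): valid in S5.
S4-tableau for the negation ~(~[]~(~p | s) -> []~[]~(~p | s)):
1. ~(~[]~(~p | s) -> []~[]~(~p | s)), u
2. ~[]~(~p | s), u   [~->-rule on 1]
3. ~[]~[]~(~p | s), u   [~->-rule on 1]
4. ~p | s, v   [~[]-rule on 2: fresh world v, uRv]
5. s, v   [|-rule on 4 (branches; this branch)]
6. []~(~p | s), w   [~[]-rule on 3: fresh world w, uRw]
7. ~(~p | s), w   [[]-rule on 6 via wRw]
8. p, w   [~|-rule on 7]
9. ~s, w   [~|-rule on 7]
Accessibility: uRu, uRv, uRw, vRv, wRw
Complete open branch: countermodel on an S4-frame, so not valid in S4, nor in K, T (the same frame is also a K-frame and a T-frame).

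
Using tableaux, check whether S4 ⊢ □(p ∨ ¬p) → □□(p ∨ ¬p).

Valid in S4

Tableau for the negation ¬(□(p ∨ ¬p) → □□(p ∨ ¬p)):
1. ¬(□(p ∨ ¬p) → □□(p ∨ ¬p)), u
2. □(p ∨ ¬p), u   [¬→-rule on 1]
3. ¬□□(p ∨ ¬p), u   [¬→-rule on 1]
4. p ∨ ¬p, u   [□-rule on 2 via uRu]
5. ¬p, u   [∨-rule on 4 (branches; this branch)]
6. ¬□(p ∨ ¬p), v   [¬□-rule on 3: fresh world v, uRv]
7. p ∨ ¬p, v   [□-rule on 2 via uRv]
8. ¬p, v   [∨-rule on 7 (branches; this branch)]
9. ¬(p ∨ ¬p), w   [¬□-rule on 6: fresh world w, vRw]
10. ¬p, w   [¬∨-rule on 9]
11. p, w   [¬∨-rule on 9]
Accessibility: uRu, uRv, uRw, vRv, vRw, wRw
Branch closes: p and ¬p both at w.
All branches of the negation close; one closing branch shown above.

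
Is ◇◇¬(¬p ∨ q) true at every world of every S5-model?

Invalid (countermodel exists)

Tableau for the negation ¬◇◇¬(¬p ∨ q):
1. ¬◇◇¬(¬p ∨ q), 0
2. ¬◇¬(¬p ∨ q), 0
3. ¬p ∨ q, 0
4. q, 0
Accessibility: 0R0
The negation has an open branch (countermodel exists).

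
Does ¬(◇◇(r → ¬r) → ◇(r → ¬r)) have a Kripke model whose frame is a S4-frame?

Unsatisfiable (every branch closes)

1. ¬(◇◇(r → ¬r) → ◇(r → ¬r)), w0
2. ◇◇(r → ¬r), w0
3. ¬◇(r → ¬r), w0
4. ¬(r → ¬r), w0
5. r, w0
6. ◇(r → ¬r), w1
7. ¬(r → ¬r), w1
8. r, w1
9. r → ¬r, w2
10. ¬(r → ¬r), w2
11. r, w2
12. ¬r, w2
Accessibility: w0Rw0, w0Rw1, w0Rw2, w1Rw1, w1Rw2, w2Rw2
Branch closes: r and ¬r both at w2.
(One branch shown.) All branches close.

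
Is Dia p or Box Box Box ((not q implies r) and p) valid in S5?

Tableau for the negation not (Dia p or Box Box Box ((not q implies r) and p)):
1. not (Dia p or Box Box Box ((not q implies r) and p)), u
2. not Dia p, u   [neg-or-rule on 1]
3. not Box Box Box ((not q implies r) and p), u   [neg-or-rule on 1]
4. not p, u   [neg-Dia-rule on 2 via uRu]
5. not Box Box ((not q implies r) and p), v   [neg-Box-rule on 3: fresh world v, uRv]
6. not p, v   [neg-Dia-rule on 2 via uRv]
7. not Box ((not q implies r) and p), w   [neg-Box-rule on 5: fresh world w, vRw]
8. not p, w   [neg-Dia-rule on 2 via uRw]
9. not ((not q implies r) and p), x   [neg-Box-rule on 7: fresh world x, wRx]
10. not p, x   [neg-Dia-rule on 2 via uRx]
Accessibility: uRu, uRv, uRw, uRx, vRu, vRv, vRw, vRx, wRu, wRv, wRw, wRx, xRu, xRv, xRw, xRx
The negation has an open branch (countermodel exists).

Not valid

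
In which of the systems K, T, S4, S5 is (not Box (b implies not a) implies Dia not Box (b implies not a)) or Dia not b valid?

T, S4, S5

K-tableau for the negation not ((not Box (b implies not a) implies Dia not Box (b implies not a)) or Dia not b):
1. not ((not Box (b implies not a) implies Dia not Box (b implies not a)) or Dia not b), 0
2. not (not Box (b implies not a) implies Dia not Box (b implies not a)), 0
3. not Dia not b, 0
4. not Box (b implies not a), 0
5. not Dia not Box (b implies not a), 0
6. not (b implies not a), 1
7. b, 1
8. a, 1
9. Box (b implies not a), 1
Accessibility: 0R1
Complete open branch: countermodel on a K-frame, so not valid in K.
T-tableau for the negation not ((not Box (b implies not a) implies Dia not Box (b implies not a)) or Dia not b):
1. not ((not Box (b implies not a) implies Dia not Box (b implies not a)) or Dia not b), 0
2. not (not Box (b implies not a) implies Dia not Box (b implies not a)), 0
3. not Dia not b, 0
4. not Box (b implies not a), 0
5. not Dia not Box (b implies not a), 0
6. b, 0
7. Box (b implies not a), 0
8. b implies not a, 0
9. not a, 0
10. not (b implies not a), 1
11. b, 1
12. a, 1
13. Box (b implies not a), 1
14. b implies not a, 1
15. not a, 1
Accessibility: 0R0, 0R1, 1R1
Branch closes: a and not a both at 1.
Every branch closes (one shown): valid in T, hence also in S4, S5 (every theorem of T is a theorem of S4 and S5).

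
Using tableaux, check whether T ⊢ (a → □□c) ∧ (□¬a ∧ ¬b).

Not valid

Tableau for the negation ¬((a → □□c) ∧ (□¬a ∧ ¬b)):
1. ¬((a → □□c) ∧ (□¬a ∧ ¬b)), w0
2. ¬(□¬a ∧ ¬b), w0   [¬∧-rule on 1 (branches; this branch)]
3. b, w0   [¬∧-rule on 2 (branches; this branch)]
Accessibility: w0Rw0
The negation has an open branch (countermodel exists).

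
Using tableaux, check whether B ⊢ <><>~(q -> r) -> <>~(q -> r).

No, not valid

Tableau for the negation ~(<><>~(q -> r) -> <>~(q -> r)):
1. ~(<><>~(q -> r) -> <>~(q -> r)), 0
2. <><>~(q -> r), 0
3. ~<>~(q -> r), 0
4. q -> r, 0
5. r, 0
6. <>~(q -> r), 1
7. q -> r, 1
8. r, 1
9. ~(q -> r), 2
10. q, 2
11. ~r, 2
Accessibility: 0R0, 0R1, 1R0, 1R1, 1R2, 2R1, 2R2
The negation has an open branch (countermodel exists).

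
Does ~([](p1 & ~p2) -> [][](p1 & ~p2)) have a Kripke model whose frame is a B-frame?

1. ~([](p1 & ~p2) -> [][](p1 & ~p2)), 0
2. [](p1 & ~p2), 0
3. ~[][](p1 & ~p2), 0
4. p1 & ~p2, 0
5. p1, 0
6. ~p2, 0
7. ~[](p1 & ~p2), 1
8. p1 & ~p2, 1
9. p1, 1
10. ~p2, 1
11. ~(p1 & ~p2), 2
12. p2, 2
Accessibility: 0R0, 0R1, 1R0, 1R1, 1R2, 2R1, 2R2

Satisfiable (open branch found)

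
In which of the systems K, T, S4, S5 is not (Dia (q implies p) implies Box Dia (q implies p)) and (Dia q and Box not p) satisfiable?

S5-tableau for the formula:
1. not (Dia (q implies p) implies Box Dia (q implies p)) and (Dia q and Box not p), w0
2. not (Dia (q implies p) implies Box Dia (q implies p)), w0
3. Dia q and Box not p, w0
4. Dia (q implies p), w0
5. not Box Dia (q implies p), w0
6. Dia q, w0
7. Box not p, w0
8. not p, w0
9. q implies p, w1
10. not p, w1
11. not q, w1
12. not Dia (q implies p), w2
13. not p, w2
14. not (q implies p), w0
15. q, w0
16. not (q implies p), w1
17. q, w1
Accessibility: w0Rw0, w0Rw1, w0Rw2, w1Rw0, w1Rw1, w1Rw2, w2Rw0, w2Rw1, w2Rw2
Branch closes: q and not q both at w1.
Every branch closes (one shown): unsatisfiable in S5.
S4-tableau for the formula:
1. not (Dia (q implies p) implies Box Dia (q implies p)) and (Dia q and Box not p), w0
2. not (Dia (q implies p) implies Box Dia (q implies p)), w0
3. Dia q and Box not p, w0
4. Dia (q implies p), w0
5. not Box Dia (q implies p), w0
6. Dia q, w0
7. Box not p, w0
8. not p, w0
9. q implies p, w1
10. not p, w1
11. not q, w1
12. not Dia (q implies p), w2
13. not p, w2
14. not (q implies p), w2
15. q, w2
16. q, w3
17. not p, w3
Accessibility: w0Rw0, w0Rw1, w0Rw2, w0Rw3, w1Rw1, w2Rw2, w3Rw3
Complete open branch: satisfiable in S4, hence also in K, T (this S4-model is also a K-model and a T-model).

K, T, S4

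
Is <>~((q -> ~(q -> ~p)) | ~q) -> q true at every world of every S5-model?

Tableau for the negation ~(<>~((q -> ~(q -> ~p)) | ~q) -> q):
1. ~(<>~((q -> ~(q -> ~p)) | ~q) -> q), u
2. <>~((q -> ~(q -> ~p)) | ~q), u
3. ~q, u
4. ~((q -> ~(q -> ~p)) | ~q), v
5. ~(q -> ~(q -> ~p)), v
6. q, v
7. q -> ~p, v
8. ~p, v
Accessibility: uRu, uRv, vRu, vRv
The negation has an open branch (countermodel exists).

No, not valid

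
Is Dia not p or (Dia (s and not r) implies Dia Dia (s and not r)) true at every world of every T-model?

Tableau for the negation not (Dia not p or (Dia (s and not r) implies Dia Dia (s and not r))):
1. not (Dia not p or (Dia (s and not r) implies Dia Dia (s and not r))), u
2. not Dia not p, u
3. not (Dia (s and not r) implies Dia Dia (s and not r)), u
4. Dia (s and not r), u
5. not Dia Dia (s and not r), u
6. p, u
7. not Dia (s and not r), u
8. not (s and not r), u
9. r, u
10. s and not r, v
11. s, v
12. not r, v
13. p, v
14. not Dia (s and not r), v
15. not (s and not r), v
16. r, v
Accessibility: uRu, uRv, vRv
Branch closes: r and not r both at v.
All branches of the negation close; one closing branch shown above.

Valid in T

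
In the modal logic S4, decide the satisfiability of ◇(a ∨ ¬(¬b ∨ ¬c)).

1. ◇(a ∨ ¬(¬b ∨ ¬c)), w0
2. a ∨ ¬(¬b ∨ ¬c), w1   [◇-rule on 1: fresh world w1, w0Rw1]
3. ¬(¬b ∨ ¬c), w1   [∨-rule on 2 (branches; this branch)]
4. b, w1   [¬∨-rule on 3]
5. c, w1   [¬∨-rule on 3]
Accessibility: w0Rw0, w0Rw1, w1Rw1

Yes, satisfiable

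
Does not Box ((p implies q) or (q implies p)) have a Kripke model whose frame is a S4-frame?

Unsatisfiable

1. not Box ((p implies q) or (q implies p)), w0
2. not ((p implies q) or (q implies p)), w1
3. not (p implies q), w1
4. not (q implies p), w1
5. p, w1
6. not q, w1
7. q, w1
8. not p, w1
Accessibility: w0Rw0, w0Rw1, w1Rw1
Branch closes: q and not q both at w1.
All branches of the tableau close; one closing branch shown above.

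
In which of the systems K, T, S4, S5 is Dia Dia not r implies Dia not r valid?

S4, S5

S4-tableau for the negation not (Dia Dia not r implies Dia not r):
1. not (Dia Dia not r implies Dia not r), u
2. Dia Dia not r, u
3. not Dia not r, u
4. r, u
5. Dia not r, v
6. r, v
7. not r, w
8. r, w
Accessibility: uRu, uRv, uRw, vRv, vRw, wRw
Branch closes: r and not r both at w.
Every branch closes (one shown): valid in S4, hence also in S5 (every theorem of S4 is a theorem of S5).
T-tableau for the negation not (Dia Dia not r implies Dia not r):
1. not (Dia Dia not r implies Dia not r), u
2. Dia Dia not r, u
3. not Dia not r, u
4. r, u
5. Dia not r, v
6. r, v
7. not r, w
Accessibility: uRu, uRv, vRv, vRw, wRw
Complete open branch: countermodel on a T-frame, so not valid in T, nor in K (the same frame is also a K-frame).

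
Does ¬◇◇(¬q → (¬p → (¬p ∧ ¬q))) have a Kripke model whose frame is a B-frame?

Unsatisfiable

1. ¬◇◇(¬q → (¬p → (¬p ∧ ¬q))), u
2. ¬◇(¬q → (¬p → (¬p ∧ ¬q))), u   [¬◇-rule on 1 via uRu]
3. ¬(¬q → (¬p → (¬p ∧ ¬q))), u   [¬◇-rule on 2 via uRu]
4. ¬q, u   [¬→-rule on 3]
5. ¬(¬p → (¬p ∧ ¬q)), u   [¬→-rule on 3]
6. ¬p, u   [¬→-rule on 5]
7. ¬(¬p ∧ ¬q), u   [¬→-rule on 5]
8. q, u   [¬∧-rule on 7 (branches; this branch)]
Accessibility: uRu
Branch closes: q and ¬q both at u.
All branches of the tableau close; one closing branch shown above.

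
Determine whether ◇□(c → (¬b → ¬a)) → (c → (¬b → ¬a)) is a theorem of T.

No, not valid

Tableau for the negation ¬(◇□(c → (¬b → ¬a)) → (c → (¬b → ¬a))):
1. ¬(◇□(c → (¬b → ¬a)) → (c → (¬b → ¬a))), 0
2. ◇□(c → (¬b → ¬a)), 0
3. ¬(c → (¬b → ¬a)), 0
4. c, 0
5. ¬(¬b → ¬a), 0
6. ¬b, 0
7. a, 0
8. □(c → (¬b → ¬a)), 1
9. c → (¬b → ¬a), 1
10. ¬b → ¬a, 1
11. ¬a, 1
Accessibility: 0R0, 0R1, 1R1
The negation has an open branch (countermodel exists).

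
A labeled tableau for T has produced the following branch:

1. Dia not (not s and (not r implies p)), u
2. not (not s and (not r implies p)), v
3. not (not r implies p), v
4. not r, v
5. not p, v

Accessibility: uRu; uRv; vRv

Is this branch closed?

Open

There is no literal clash: for every atom and world, at most one sign appears.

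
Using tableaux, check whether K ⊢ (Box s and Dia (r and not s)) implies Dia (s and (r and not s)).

Tableau for the negation not ((Box s and Dia (r and not s)) implies Dia (s and (r and not s))):
1. not ((Box s and Dia (r and not s)) implies Dia (s and (r and not s))), 0
2. Box s and Dia (r and not s), 0   [neg-implies-rule on 1]
3. not Dia (s and (r and not s)), 0   [neg-implies-rule on 1]
4. Box s, 0   [and-rule on 2]
5. Dia (r and not s), 0   [and-rule on 2]
6. r and not s, 1   [Dia-rule on 5: fresh world 1, 0R1]
7. r, 1   [and-rule on 6]
8. not s, 1   [and-rule on 6]
9. not (s and (r and not s)), 1   [neg-Dia-rule on 3 via 0R1]
10. s, 1   [Box-rule on 4 via 0R1]
Accessibility: 0R1
Branch closes: s and not s both at 1.
Every branch of the negation's tableau closes; the branch above is one of them.

Yes, valid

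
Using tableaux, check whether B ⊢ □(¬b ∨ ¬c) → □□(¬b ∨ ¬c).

Not valid

Tableau for the negation ¬(□(¬b ∨ ¬c) → □□(¬b ∨ ¬c)):
1. ¬(□(¬b ∨ ¬c) → □□(¬b ∨ ¬c)), w0
2. □(¬b ∨ ¬c), w0
3. ¬□□(¬b ∨ ¬c), w0
4. ¬b ∨ ¬c, w0
5. ¬c, w0
6. ¬□(¬b ∨ ¬c), w1
7. ¬b ∨ ¬c, w1
8. ¬c, w1
9. ¬(¬b ∨ ¬c), w2
10. b, w2
11. c, w2
Accessibility: w0Rw0, w0Rw1, w1Rw0, w1Rw1, w1Rw2, w2Rw1, w2Rw2
The negation has an open branch (countermodel exists).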